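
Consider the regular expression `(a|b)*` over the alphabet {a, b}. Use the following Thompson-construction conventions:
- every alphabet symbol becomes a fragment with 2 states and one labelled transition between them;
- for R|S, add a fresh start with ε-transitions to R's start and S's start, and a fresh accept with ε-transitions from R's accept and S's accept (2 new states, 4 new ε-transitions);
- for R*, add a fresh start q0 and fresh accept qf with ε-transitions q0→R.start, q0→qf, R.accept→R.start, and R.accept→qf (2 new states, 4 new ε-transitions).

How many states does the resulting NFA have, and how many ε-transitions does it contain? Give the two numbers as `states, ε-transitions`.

Building bottom-up:
Each of the 2 symbol leaves contributes 2 states and 0 ε-transitions.
  a|b — 6 states, 4 ε-transitions
  (a|b)* — 8 states, 8 ε-transitions

8, 8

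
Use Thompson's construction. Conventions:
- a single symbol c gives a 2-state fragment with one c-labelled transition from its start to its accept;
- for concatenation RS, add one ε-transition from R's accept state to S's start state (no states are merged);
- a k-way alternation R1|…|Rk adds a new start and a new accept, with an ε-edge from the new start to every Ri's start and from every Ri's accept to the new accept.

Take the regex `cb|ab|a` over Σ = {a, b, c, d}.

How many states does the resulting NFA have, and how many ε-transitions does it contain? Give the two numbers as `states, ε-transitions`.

Per subexpression:
Each of the 5 symbol leaves contributes 2 states and 0 ε-transitions.
  cb : 4 states, 1 ε-transition
  ab : 4 states, 1 ε-transition
  cb|ab|a : 12 states, 8 ε-transitions

12, 8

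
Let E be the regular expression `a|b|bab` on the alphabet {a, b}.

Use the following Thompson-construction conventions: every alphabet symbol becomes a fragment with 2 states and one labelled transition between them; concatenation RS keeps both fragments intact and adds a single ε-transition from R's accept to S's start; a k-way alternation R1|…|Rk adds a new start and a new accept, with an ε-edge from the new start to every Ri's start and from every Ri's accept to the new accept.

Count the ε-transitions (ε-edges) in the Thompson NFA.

8

By structural recursion:
Each of the 5 symbol leaves contributes 0 ε-transitions.
  bab = 2 ε-transitions
  a|b|bab = 8 ε-transitions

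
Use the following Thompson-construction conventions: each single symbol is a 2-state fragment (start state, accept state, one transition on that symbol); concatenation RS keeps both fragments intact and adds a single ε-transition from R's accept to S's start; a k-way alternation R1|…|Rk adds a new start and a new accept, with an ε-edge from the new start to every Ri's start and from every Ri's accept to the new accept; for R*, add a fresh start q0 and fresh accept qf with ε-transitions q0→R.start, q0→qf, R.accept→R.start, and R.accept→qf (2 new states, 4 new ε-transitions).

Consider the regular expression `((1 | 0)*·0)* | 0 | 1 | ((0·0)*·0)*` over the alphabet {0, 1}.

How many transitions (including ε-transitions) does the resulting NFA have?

Per subexpression:
Each of the 8 symbol leaves contributes 1 transition (1 symbol, 0 ε).
  1 | 0 = 6 transitions (2 symbol, 4 ε)
  (1 | 0)* = 10 transitions (2 symbol, 8 ε)
  (1 | 0)*·0 = 12 transitions (3 symbol, 9 ε)
  ((1 | 0)*·0)* = 16 transitions (3 symbol, 13 ε)
  0·0 = 3 transitions (2 symbol, 1 ε)
  (0·0)* = 7 transitions (2 symbol, 5 ε)
  (0·0)*·0 = 9 transitions (3 symbol, 6 ε)
  ((0·0)*·0)* = 13 transitions (3 symbol, 10 ε)
  ((1 | 0)*·0)* | 0 | 1 | ((0·0)*·0)* = 39 transitions (8 symbol, 31 ε)

39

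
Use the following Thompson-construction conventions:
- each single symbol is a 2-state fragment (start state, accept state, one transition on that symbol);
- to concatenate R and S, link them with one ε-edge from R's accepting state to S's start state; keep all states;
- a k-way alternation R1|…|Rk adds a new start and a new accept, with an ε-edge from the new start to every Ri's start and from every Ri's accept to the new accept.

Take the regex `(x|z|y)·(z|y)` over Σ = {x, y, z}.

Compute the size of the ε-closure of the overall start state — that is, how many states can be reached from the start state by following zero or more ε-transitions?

4

Work bottom-up. For each fragment F, track |ε-closure(F.start)| and whether F's accept lies in that closure (i.e. whether F accepts ε). A single-symbol fragment has closure size 1 and does not accept ε.
  x|z|y → |closure| = 1 + 1 + 1 + 1 = 4 (the new accept is not ε-reachable since no branch accepts ε)
  z|y → |closure| = 1 + 1 + 1 = 3 (the new accept is not ε-reachable since no branch accepts ε)
  (x|z|y)·(z|y) → |closure| equals the left operand's closure size = 4 (its accept is not ε-reachable, so the closure stops there)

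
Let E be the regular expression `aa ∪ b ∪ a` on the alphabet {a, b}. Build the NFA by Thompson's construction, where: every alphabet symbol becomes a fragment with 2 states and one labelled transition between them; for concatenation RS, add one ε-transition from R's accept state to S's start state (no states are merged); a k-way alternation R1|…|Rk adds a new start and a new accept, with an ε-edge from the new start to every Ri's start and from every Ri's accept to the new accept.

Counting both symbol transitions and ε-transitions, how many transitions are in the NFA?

11

Building bottom-up:
Each of the 4 symbol leaves contributes 1 transition (1 symbol, 0 ε).
  aa : 3 transitions (2 symbol, 1 ε)
  aa ∪ b ∪ a : 11 transitions (4 symbol, 7 ε)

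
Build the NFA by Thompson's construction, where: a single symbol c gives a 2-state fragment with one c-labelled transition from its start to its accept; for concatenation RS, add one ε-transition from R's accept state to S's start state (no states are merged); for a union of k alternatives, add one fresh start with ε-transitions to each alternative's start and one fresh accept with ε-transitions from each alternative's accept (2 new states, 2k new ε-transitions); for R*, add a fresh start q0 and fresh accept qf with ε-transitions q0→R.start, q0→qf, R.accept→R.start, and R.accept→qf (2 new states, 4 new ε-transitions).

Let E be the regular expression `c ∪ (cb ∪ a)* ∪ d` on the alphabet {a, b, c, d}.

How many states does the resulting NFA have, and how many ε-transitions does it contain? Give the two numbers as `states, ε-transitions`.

Recursing over subexpressions:
Each of the 5 symbol leaves contributes 2 states and 0 ε-transitions.
  cb = 4 states, 1 ε-transition
  cb ∪ a = 8 states, 5 ε-transitions
  (cb ∪ a)* = 10 states, 9 ε-transitions
  c ∪ (cb ∪ a)* ∪ d = 16 states, 15 ε-transitions

16, 15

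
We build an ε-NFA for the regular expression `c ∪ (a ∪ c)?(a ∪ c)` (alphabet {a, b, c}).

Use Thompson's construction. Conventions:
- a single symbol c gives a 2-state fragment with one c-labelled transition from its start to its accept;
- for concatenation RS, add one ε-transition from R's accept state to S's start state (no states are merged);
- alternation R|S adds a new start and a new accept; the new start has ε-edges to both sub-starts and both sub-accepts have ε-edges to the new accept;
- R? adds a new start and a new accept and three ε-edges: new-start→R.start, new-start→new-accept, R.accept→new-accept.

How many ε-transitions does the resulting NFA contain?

Per subexpression:
Each of the 5 symbol leaves contributes 0 ε-transitions.
  a ∪ c = 4 ε-transitions
  (a ∪ c)? = 7 ε-transitions
  a ∪ c = 4 ε-transitions
  (a ∪ c)?(a ∪ c) = 12 ε-transitions
  c ∪ (a ∪ c)?(a ∪ c) = 16 ε-transitions

16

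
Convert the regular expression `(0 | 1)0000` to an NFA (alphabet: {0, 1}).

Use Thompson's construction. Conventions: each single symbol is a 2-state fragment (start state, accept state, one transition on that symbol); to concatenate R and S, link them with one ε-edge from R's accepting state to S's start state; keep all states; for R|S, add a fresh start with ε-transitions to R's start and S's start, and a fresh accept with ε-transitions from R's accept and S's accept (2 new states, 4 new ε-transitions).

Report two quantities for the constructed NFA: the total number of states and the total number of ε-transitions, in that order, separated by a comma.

14, 8

Bottom-up over the parse tree:
Each of the 6 symbol leaves contributes 2 states and 0 ε-transitions.
  0 | 1 — 6 states, 4 ε-transitions
  (0 | 1)0000 — 14 states, 8 ε-transitions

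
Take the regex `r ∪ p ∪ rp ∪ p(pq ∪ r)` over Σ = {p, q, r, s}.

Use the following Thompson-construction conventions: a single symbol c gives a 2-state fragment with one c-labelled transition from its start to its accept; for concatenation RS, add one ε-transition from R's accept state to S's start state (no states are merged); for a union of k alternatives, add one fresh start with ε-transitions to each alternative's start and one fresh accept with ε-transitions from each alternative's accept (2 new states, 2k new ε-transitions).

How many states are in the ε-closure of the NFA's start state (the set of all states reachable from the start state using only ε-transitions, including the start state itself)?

5

Work bottom-up. For each fragment F, track |ε-closure(F.start)| and whether F's accept lies in that closure (i.e. whether F accepts ε). A single-symbol fragment has closure size 1 and does not accept ε.
  rp : same as the first factor's closure: |closure| = 1
  pq : same as the first factor's closure: |closure| = 1
  pq ∪ r : new start ε-reaches every alternative's start; none of them accept ε, so the new accept is not reached: |closure| = 1 + 1 + 1 = 3
  p(pq ∪ r) : |closure| equals the left operand's closure size = 1 (its accept is not ε-reachable, so the closure stops there)
  r ∪ p ∪ rp ∪ p(pq ∪ r) : new start ε-reaches every alternative's start; none of them accept ε, so the new accept is not reached: |closure| = 1 + 1 + 1 + 1 + 1 = 5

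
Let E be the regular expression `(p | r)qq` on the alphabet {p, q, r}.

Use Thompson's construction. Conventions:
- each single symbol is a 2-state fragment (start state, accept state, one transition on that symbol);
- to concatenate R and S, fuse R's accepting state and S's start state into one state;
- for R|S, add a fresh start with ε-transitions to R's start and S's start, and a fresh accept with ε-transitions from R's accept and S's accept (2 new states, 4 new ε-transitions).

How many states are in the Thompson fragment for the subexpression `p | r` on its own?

Fragment for `p | r`:
Each of the 2 symbol leaves contributes a 2-state fragment.
  p | r → 6 states

6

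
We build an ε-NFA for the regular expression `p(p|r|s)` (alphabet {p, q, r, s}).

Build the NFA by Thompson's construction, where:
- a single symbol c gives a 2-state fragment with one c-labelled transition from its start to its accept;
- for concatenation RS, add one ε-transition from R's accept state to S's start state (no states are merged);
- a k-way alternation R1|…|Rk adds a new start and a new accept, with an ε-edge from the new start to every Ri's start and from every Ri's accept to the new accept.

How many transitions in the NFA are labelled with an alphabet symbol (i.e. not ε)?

Building bottom-up:
Each of the 4 symbol leaves contributes exactly 1 symbol transition.
  p|r|s — 3 symbol transitions
  p(p|r|s) — 4 symbol transitions

4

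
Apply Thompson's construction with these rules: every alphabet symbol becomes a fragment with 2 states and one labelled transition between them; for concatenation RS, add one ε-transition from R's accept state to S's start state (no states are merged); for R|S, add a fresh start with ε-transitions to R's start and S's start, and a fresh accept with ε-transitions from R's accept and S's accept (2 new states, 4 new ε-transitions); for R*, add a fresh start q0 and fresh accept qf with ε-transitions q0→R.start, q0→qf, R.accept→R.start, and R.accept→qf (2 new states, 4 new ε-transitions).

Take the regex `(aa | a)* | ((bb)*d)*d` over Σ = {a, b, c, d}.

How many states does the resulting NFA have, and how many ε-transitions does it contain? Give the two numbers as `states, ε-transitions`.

Bottom-up over the parse tree:
Each of the 7 symbol leaves contributes 2 states and 0 ε-transitions.
  aa = 4 states, 1 ε-transition
  aa | a = 8 states, 5 ε-transitions
  (aa | a)* = 10 states, 9 ε-transitions
  bb = 4 states, 1 ε-transition
  (bb)* = 6 states, 5 ε-transitions
  (bb)*d = 8 states, 6 ε-transitions
  ((bb)*d)* = 10 states, 10 ε-transitions
  ((bb)*d)*d = 12 states, 11 ε-transitions
  (aa | a)* | ((bb)*d)*d = 24 states, 24 ε-transitions

24, 24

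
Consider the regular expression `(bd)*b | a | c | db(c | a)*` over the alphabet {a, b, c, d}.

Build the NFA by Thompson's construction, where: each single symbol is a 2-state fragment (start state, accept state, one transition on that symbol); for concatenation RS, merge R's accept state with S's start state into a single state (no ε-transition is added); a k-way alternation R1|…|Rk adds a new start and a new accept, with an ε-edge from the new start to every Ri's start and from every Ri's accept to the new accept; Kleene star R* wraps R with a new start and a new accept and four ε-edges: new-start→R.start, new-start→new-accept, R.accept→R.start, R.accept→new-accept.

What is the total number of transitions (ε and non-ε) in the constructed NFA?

Recursing over subexpressions:
Each of the 9 symbol leaves contributes 1 transition (1 symbol, 0 ε).
  bd → 2 transitions (2 symbol, 0 ε)
  (bd)* → 6 transitions (2 symbol, 4 ε)
  (bd)*b → 7 transitions (3 symbol, 4 ε)
  c | a → 6 transitions (2 symbol, 4 ε)
  (c | a)* → 10 transitions (2 symbol, 8 ε)
  db(c | a)* → 12 transitions (4 symbol, 8 ε)
  (bd)*b | a | c | db(c | a)* → 29 transitions (9 symbol, 20 ε)

29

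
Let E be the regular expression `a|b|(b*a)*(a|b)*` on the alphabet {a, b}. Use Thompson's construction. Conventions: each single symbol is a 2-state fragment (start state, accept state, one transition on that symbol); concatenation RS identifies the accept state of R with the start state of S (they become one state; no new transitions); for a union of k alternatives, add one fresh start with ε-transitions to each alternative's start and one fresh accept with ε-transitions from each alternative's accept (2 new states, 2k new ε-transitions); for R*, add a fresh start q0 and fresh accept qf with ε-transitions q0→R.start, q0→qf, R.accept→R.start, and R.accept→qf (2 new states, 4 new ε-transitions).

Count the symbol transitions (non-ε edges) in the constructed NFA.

6

Per subexpression:
Each of the 6 symbol leaves contributes exactly 1 symbol transition.
  b* = 1 symbol transition
  b*a = 2 symbol transitions
  (b*a)* = 2 symbol transitions
  a|b = 2 symbol transitions
  (a|b)* = 2 symbol transitions
  (b*a)*(a|b)* = 4 symbol transitions
  a|b|(b*a)*(a|b)* = 6 symbol transitions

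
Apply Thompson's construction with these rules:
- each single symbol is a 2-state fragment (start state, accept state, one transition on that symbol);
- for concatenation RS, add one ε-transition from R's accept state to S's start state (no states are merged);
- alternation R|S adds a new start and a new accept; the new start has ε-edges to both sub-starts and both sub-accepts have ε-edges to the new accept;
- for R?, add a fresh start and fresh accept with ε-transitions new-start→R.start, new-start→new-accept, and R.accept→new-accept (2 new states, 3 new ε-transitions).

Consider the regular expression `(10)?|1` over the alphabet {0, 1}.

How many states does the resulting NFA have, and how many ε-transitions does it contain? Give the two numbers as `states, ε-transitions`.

10, 8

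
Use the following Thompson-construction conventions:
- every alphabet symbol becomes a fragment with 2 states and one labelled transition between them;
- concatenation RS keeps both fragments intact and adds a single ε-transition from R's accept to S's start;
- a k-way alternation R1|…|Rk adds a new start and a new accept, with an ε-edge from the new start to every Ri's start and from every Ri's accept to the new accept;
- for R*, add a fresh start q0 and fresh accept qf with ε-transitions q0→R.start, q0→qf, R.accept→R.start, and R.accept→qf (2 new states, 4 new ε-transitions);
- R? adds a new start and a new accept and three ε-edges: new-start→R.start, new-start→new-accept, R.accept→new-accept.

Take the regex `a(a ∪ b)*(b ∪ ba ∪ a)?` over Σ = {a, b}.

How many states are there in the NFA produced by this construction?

Building bottom-up:
Each of the 7 symbol leaves contributes a 2-state fragment.
  a ∪ b : 6 states
  (a ∪ b)* : 8 states
  ba : 4 states
  b ∪ ba ∪ a : 10 states
  (b ∪ ba ∪ a)? : 12 states
  a(a ∪ b)*(b ∪ ba ∪ a)? : 22 states

22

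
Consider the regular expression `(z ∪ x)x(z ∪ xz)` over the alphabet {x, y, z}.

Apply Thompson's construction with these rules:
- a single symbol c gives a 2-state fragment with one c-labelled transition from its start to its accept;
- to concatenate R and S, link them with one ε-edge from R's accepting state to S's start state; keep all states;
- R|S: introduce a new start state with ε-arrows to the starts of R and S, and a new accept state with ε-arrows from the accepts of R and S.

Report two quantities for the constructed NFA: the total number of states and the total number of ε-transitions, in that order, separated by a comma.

16, 11

Bottom-up over the parse tree:
Each of the 6 symbol leaves contributes 2 states and 0 ε-transitions.
  z ∪ x → 6 states, 4 ε-transitions
  xz → 4 states, 1 ε-transition
  z ∪ xz → 8 states, 5 ε-transitions
  (z ∪ x)x(z ∪ xz) → 16 states, 11 ε-transitions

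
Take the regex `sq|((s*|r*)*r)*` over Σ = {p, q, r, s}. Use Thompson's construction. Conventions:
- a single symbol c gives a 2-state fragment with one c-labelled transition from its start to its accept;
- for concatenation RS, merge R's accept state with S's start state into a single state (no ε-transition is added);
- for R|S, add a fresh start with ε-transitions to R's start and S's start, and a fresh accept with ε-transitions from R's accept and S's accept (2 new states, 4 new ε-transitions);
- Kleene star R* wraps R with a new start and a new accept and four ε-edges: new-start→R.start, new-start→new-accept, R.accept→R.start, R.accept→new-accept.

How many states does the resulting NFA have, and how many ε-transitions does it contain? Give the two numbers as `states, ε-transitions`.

20, 24

Building bottom-up:
Each of the 5 symbol leaves contributes 2 states and 0 ε-transitions.
  sq = 3 states, 0 ε-transitions
  s* = 4 states, 4 ε-transitions
  r* = 4 states, 4 ε-transitions
  s*|r* = 10 states, 12 ε-transitions
  (s*|r*)* = 12 states, 16 ε-transitions
  (s*|r*)*r = 13 states, 16 ε-transitions
  ((s*|r*)*r)* = 15 states, 20 ε-transitions
  sq|((s*|r*)*r)* = 20 states, 24 ε-transitions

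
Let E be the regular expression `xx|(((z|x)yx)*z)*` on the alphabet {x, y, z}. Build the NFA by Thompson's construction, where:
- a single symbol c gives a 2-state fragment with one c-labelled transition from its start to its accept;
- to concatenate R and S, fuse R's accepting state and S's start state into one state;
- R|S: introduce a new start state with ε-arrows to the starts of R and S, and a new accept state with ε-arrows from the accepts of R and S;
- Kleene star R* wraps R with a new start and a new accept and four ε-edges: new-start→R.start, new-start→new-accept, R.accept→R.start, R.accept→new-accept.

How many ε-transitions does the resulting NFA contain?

Recursing over subexpressions:
Each of the 7 symbol leaves contributes 0 ε-transitions.
  xx : 0 ε-transitions
  z|x : 4 ε-transitions
  (z|x)yx : 4 ε-transitions
  ((z|x)yx)* : 8 ε-transitions
  ((z|x)yx)*z : 8 ε-transitions
  (((z|x)yx)*z)* : 12 ε-transitions
  xx|(((z|x)yx)*z)* : 16 ε-transitions

16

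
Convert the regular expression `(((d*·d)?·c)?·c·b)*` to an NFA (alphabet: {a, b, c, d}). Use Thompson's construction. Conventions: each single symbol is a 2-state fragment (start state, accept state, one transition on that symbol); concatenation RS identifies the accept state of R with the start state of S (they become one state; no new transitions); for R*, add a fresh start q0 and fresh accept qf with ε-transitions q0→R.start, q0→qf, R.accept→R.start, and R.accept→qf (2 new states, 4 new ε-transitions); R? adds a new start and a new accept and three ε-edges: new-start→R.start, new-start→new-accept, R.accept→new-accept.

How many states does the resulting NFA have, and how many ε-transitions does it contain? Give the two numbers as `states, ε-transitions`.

Building bottom-up:
Each of the 5 symbol leaves contributes 2 states and 0 ε-transitions.
  d* : 4 states, 4 ε-transitions
  d*·d : 5 states, 4 ε-transitions
  (d*·d)? : 7 states, 7 ε-transitions
  (d*·d)?·c : 8 states, 7 ε-transitions
  ((d*·d)?·c)? : 10 states, 10 ε-transitions
  ((d*·d)?·c)?·c·b : 12 states, 10 ε-transitions
  (((d*·d)?·c)?·c·b)* : 14 states, 14 ε-transitions

14, 14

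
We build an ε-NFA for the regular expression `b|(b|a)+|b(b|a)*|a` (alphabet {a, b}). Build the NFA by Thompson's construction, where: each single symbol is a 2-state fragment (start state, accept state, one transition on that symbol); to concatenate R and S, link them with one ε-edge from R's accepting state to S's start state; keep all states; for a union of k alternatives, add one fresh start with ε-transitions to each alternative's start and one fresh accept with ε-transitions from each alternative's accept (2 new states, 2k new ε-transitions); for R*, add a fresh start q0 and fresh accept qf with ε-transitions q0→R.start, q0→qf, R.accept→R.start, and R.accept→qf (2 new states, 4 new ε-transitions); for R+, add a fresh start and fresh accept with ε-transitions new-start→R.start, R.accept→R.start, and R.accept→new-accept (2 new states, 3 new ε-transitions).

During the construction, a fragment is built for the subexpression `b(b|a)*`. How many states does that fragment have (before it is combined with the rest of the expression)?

10

Fragment for `b(b|a)*`:
Each of the 3 symbol leaves contributes a 2-state fragment.
  b|a — 6 states
  (b|a)* — 8 states
  b(b|a)* — 10 states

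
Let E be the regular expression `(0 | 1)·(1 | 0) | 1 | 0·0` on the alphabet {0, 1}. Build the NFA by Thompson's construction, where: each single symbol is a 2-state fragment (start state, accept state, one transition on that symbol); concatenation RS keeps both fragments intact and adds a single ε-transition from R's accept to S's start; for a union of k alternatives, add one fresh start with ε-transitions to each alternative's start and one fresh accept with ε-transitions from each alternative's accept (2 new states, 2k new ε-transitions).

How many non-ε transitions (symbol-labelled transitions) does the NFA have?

7

Per subexpression:
Each of the 7 symbol leaves contributes exactly 1 symbol transition.
  0 | 1 — 2 symbol transitions
  1 | 0 — 2 symbol transitions
  (0 | 1)·(1 | 0) — 4 symbol transitions
  0·0 — 2 symbol transitions
  (0 | 1)·(1 | 0) | 1 | 0·0 — 7 symbol transitions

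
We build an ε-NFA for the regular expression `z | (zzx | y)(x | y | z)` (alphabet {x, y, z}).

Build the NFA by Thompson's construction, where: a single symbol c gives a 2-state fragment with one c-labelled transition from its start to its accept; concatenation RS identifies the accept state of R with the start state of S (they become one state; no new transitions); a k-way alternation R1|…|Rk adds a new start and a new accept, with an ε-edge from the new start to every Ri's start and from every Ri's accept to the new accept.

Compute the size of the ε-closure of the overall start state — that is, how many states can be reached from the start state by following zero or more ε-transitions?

Let C(F) = |ε-closure(F.start)| within fragment F, and note whether F accepts ε. Symbol fragments have C = 1 and do not accept ε. Then:
  zzx — same as the first factor's closure: |closure| = 1
  zzx | y — new start ε-reaches every alternative's start; none of them accept ε, so the new accept is not reached: |closure| = 1 + 1 + 1 = 3
  x | y | z — new start ε-reaches every alternative's start; none of them accept ε, so the new accept is not reached: |closure| = 1 + 1 + 1 + 1 = 4
  (zzx | y)(x | y | z) — |closure| equals the left operand's closure size = 3 (its accept is not ε-reachable, so the closure stops there)
  z | (zzx | y)(x | y | z) — |closure| = 1 + 1 + 3 = 5 (the new accept is not ε-reachable since no branch accepts ε)

5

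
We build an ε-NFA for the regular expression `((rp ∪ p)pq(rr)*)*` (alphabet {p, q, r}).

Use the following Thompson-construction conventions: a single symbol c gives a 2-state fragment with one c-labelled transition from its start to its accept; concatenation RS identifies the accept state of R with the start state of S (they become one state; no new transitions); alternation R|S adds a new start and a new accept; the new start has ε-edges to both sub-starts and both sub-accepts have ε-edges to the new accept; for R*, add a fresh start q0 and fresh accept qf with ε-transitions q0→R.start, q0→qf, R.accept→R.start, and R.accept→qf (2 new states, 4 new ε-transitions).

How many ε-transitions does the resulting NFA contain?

12

Bottom-up over the parse tree:
Each of the 7 symbol leaves contributes 0 ε-transitions.
  rp : 0 ε-transitions
  rp ∪ p : 4 ε-transitions
  rr : 0 ε-transitions
  (rr)* : 4 ε-transitions
  (rp ∪ p)pq(rr)* : 8 ε-transitions
  ((rp ∪ p)pq(rr)*)* : 12 ε-transitions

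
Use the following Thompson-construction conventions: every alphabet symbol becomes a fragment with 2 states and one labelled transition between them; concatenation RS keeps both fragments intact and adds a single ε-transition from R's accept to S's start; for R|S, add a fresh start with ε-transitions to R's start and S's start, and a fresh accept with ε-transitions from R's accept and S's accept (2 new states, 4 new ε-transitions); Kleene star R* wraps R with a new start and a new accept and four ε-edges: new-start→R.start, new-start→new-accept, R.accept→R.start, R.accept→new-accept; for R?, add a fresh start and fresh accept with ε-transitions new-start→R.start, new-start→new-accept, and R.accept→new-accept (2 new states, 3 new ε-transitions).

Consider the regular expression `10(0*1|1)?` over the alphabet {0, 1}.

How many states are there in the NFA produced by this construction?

16

By structural recursion:
Each of the 5 symbol leaves contributes a 2-state fragment.
  0* : 4 states
  0*1 : 6 states
  0*1|1 : 10 states
  (0*1|1)? : 12 states
  10(0*1|1)? : 16 states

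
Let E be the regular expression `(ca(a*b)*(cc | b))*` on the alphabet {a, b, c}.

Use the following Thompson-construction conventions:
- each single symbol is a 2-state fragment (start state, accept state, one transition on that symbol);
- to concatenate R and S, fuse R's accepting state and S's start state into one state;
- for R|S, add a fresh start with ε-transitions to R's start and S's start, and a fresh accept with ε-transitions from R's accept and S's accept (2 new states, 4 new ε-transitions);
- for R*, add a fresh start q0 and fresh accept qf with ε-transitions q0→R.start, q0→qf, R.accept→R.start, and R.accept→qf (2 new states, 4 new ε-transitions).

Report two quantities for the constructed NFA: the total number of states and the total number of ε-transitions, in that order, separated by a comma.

By structural recursion:
Each of the 7 symbol leaves contributes 2 states and 0 ε-transitions.
  a* — 4 states, 4 ε-transitions
  a*b — 5 states, 4 ε-transitions
  (a*b)* — 7 states, 8 ε-transitions
  cc — 3 states, 0 ε-transitions
  cc | b — 7 states, 4 ε-transitions
  ca(a*b)*(cc | b) — 15 states, 12 ε-transitions
  (ca(a*b)*(cc | b))* — 17 states, 16 ε-transitions

17, 16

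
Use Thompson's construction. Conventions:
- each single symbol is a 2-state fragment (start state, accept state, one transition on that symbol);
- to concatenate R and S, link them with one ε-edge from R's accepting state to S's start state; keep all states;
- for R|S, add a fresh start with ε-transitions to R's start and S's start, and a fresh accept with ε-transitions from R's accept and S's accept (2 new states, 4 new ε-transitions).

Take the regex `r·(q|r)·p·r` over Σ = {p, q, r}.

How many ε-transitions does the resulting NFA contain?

7

Recursing over subexpressions:
Each of the 5 symbol leaves contributes 0 ε-transitions.
  q|r — 4 ε-transitions
  r·(q|r)·p·r — 7 ε-transitions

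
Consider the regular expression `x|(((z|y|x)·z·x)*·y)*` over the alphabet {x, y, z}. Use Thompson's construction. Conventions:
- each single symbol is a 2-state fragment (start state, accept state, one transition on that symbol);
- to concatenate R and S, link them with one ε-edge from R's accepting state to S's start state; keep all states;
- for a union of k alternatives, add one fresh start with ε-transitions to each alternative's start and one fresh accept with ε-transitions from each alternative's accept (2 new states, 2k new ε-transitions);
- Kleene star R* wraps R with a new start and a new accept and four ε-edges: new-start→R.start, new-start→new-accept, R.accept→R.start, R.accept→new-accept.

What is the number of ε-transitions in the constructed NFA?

21

Building bottom-up:
Each of the 7 symbol leaves contributes 0 ε-transitions.
  z|y|x = 6 ε-transitions
  (z|y|x)·z·x = 8 ε-transitions
  ((z|y|x)·z·x)* = 12 ε-transitions
  ((z|y|x)·z·x)*·y = 13 ε-transitions
  (((z|y|x)·z·x)*·y)* = 17 ε-transitions
  x|(((z|y|x)·z·x)*·y)* = 21 ε-transitions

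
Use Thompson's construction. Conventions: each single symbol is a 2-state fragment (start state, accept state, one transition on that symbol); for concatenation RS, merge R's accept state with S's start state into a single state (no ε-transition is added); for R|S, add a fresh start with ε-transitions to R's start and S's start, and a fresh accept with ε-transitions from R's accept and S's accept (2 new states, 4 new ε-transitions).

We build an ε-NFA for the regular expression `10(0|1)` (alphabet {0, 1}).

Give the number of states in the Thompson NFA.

Recursing over subexpressions:
Each of the 4 symbol leaves contributes a 2-state fragment.
  0|1 — 6 states
  10(0|1) — 8 states

8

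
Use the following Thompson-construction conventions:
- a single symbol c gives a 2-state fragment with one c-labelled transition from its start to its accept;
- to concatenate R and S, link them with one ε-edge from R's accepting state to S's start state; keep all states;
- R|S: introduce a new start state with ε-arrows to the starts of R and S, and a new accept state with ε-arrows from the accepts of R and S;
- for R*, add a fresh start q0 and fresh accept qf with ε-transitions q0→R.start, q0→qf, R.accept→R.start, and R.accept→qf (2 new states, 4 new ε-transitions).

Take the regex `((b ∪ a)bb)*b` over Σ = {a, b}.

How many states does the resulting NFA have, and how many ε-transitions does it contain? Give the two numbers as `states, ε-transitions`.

By structural recursion:
Each of the 5 symbol leaves contributes 2 states and 0 ε-transitions.
  b ∪ a → 6 states, 4 ε-transitions
  (b ∪ a)bb → 10 states, 6 ε-transitions
  ((b ∪ a)bb)* → 12 states, 10 ε-transitions
  ((b ∪ a)bb)*b → 14 states, 11 ε-transitions

14, 11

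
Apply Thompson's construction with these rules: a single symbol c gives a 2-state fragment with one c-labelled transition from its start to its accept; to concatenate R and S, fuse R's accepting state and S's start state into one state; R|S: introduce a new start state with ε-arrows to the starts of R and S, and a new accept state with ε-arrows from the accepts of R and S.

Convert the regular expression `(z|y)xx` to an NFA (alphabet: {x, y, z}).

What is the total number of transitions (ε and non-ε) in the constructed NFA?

Recursing over subexpressions:
Each of the 4 symbol leaves contributes 1 transition (1 symbol, 0 ε).
  z|y = 6 transitions (2 symbol, 4 ε)
  (z|y)xx = 8 transitions (4 symbol, 4 ε)

8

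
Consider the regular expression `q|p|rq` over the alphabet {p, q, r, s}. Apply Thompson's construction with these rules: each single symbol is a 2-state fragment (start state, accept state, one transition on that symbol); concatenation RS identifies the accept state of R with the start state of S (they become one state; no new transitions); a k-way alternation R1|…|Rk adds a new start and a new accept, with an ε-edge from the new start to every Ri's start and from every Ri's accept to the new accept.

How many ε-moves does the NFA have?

Recursing over subexpressions:
Each of the 4 symbol leaves contributes 0 ε-transitions.
  rq = 0 ε-transitions
  q|p|rq = 6 ε-transitions

6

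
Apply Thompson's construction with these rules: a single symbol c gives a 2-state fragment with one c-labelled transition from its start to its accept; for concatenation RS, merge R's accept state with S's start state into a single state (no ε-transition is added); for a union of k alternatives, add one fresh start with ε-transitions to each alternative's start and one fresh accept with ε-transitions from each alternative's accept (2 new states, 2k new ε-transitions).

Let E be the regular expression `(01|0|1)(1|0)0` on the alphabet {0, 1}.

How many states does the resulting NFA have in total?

By structural recursion:
Each of the 7 symbol leaves contributes a 2-state fragment.
  01 : 3 states
  01|0|1 : 9 states
  1|0 : 6 states
  (01|0|1)(1|0)0 : 15 states

15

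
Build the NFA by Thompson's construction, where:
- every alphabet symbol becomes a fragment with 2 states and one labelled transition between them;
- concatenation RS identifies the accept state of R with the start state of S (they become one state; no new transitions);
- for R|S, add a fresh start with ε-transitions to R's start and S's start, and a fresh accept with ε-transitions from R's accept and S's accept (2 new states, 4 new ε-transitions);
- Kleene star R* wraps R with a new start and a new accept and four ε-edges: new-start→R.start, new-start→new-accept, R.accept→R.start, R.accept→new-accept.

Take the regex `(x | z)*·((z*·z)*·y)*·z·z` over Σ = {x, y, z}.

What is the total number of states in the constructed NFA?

By structural recursion:
Each of the 7 symbol leaves contributes a 2-state fragment.
  x | z → 6 states
  (x | z)* → 8 states
  z* → 4 states
  z*·z → 5 states
  (z*·z)* → 7 states
  (z*·z)*·y → 8 states
  ((z*·z)*·y)* → 10 states
  (x | z)*·((z*·z)*·y)*·z·z → 19 states

19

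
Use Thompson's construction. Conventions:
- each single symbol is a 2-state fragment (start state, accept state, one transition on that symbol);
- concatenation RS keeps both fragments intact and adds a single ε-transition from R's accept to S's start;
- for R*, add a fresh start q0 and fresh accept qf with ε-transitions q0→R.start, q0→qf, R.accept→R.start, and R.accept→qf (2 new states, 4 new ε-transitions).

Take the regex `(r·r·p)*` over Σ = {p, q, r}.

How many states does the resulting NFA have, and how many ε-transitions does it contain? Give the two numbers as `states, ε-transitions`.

By structural recursion:
Each of the 3 symbol leaves contributes 2 states and 0 ε-transitions.
  r·r·p = 6 states, 2 ε-transitions
  (r·r·p)* = 8 states, 6 ε-transitions

8, 6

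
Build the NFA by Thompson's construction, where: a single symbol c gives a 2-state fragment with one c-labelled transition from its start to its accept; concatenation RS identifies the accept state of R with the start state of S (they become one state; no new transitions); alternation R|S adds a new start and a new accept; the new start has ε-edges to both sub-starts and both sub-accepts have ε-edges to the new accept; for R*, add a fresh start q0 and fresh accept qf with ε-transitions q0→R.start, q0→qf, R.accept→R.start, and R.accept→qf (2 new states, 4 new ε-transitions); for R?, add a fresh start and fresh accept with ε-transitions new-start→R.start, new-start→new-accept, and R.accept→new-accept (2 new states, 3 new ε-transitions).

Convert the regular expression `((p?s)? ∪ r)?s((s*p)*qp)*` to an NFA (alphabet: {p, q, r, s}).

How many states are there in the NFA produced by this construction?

By structural recursion:
Each of the 8 symbol leaves contributes a 2-state fragment.
  p? = 4 states
  p?s = 5 states
  (p?s)? = 7 states
  (p?s)? ∪ r = 11 states
  ((p?s)? ∪ r)? = 13 states
  s* = 4 states
  s*p = 5 states
  (s*p)* = 7 states
  (s*p)*qp = 9 states
  ((s*p)*qp)* = 11 states
  ((p?s)? ∪ r)?s((s*p)*qp)* = 24 states

24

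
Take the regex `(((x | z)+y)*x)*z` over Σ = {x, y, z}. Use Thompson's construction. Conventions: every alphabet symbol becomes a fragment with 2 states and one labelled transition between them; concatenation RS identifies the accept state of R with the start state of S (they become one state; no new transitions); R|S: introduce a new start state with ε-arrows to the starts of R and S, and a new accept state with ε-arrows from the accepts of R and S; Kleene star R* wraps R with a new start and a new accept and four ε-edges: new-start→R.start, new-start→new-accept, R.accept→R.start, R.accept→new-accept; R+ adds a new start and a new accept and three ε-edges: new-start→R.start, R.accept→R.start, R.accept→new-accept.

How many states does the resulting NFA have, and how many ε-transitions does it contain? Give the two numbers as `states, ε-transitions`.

Building bottom-up:
Each of the 5 symbol leaves contributes 2 states and 0 ε-transitions.
  x | z — 6 states, 4 ε-transitions
  (x | z)+ — 8 states, 7 ε-transitions
  (x | z)+y — 9 states, 7 ε-transitions
  ((x | z)+y)* — 11 states, 11 ε-transitions
  ((x | z)+y)*x — 12 states, 11 ε-transitions
  (((x | z)+y)*x)* — 14 states, 15 ε-transitions
  (((x | z)+y)*x)*z — 15 states, 15 ε-transitions

15, 15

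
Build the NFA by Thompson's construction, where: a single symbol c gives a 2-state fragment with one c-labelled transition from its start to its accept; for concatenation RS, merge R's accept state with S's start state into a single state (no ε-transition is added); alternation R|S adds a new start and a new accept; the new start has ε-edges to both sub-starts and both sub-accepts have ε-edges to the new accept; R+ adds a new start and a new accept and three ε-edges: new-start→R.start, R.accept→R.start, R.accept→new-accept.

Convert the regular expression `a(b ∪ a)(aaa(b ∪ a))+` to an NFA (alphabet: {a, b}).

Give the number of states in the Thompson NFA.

Bottom-up over the parse tree:
Each of the 8 symbol leaves contributes a 2-state fragment.
  b ∪ a — 6 states
  b ∪ a — 6 states
  aaa(b ∪ a) — 9 states
  (aaa(b ∪ a))+ — 11 states
  a(b ∪ a)(aaa(b ∪ a))+ — 17 states

17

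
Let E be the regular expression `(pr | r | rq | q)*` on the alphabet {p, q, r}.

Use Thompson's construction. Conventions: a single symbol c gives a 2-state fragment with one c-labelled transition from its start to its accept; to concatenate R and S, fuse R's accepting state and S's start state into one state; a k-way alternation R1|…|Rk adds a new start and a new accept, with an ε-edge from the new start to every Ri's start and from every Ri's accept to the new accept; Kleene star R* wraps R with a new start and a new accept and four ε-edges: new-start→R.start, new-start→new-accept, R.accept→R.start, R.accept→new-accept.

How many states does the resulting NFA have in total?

14

Building bottom-up:
Each of the 6 symbol leaves contributes a 2-state fragment.
  pr = 3 states
  rq = 3 states
  pr | r | rq | q = 12 states
  (pr | r | rq | q)* = 14 states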